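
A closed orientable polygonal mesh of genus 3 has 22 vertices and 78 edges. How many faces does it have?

52

For a closed orientable surface of genus 3, χ = 2 − 2·3 = -4.
F = -4 − V + E = -4 − 22 + 78 = 52.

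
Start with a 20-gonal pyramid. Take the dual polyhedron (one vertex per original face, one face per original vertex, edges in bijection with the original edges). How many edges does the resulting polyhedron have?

The base solid has V = 21, E = 40, F = 21.
The dual swaps V and F and preserves E: V′ = F = 21, E′ = E = 40, F′ = V = 21.

40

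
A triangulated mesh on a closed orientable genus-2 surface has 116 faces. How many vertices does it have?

56

χ = 2 − 2·2 = -2, and every face is a triangle so 3F = 2E.
E = 3·116/2 = 174. Then V = -2 + E − F = -2 + 174 − 116 = 56.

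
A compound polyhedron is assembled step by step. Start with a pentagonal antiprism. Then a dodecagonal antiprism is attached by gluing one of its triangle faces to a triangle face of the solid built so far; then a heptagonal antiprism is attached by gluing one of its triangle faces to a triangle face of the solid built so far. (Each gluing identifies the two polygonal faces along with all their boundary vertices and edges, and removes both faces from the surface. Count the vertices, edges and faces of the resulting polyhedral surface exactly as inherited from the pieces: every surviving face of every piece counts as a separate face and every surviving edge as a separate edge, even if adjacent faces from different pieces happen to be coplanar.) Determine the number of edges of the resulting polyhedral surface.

A pentagonal antiprism: V=10, E=20, F=12.
Attach a dodecagonal antiprism (V=24, E=48, F=26) along a 3-gon: merge 3 vertices and 3 edges, delete both glued faces → V=31, E=65, F=36.
Attach a heptagonal antiprism (V=14, E=28, F=16) along a 3-gon: merge 3 vertices and 3 edges, delete both glued faces → V=42, E=90, F=50.
Check: V − E + F = 42 − 90 + 50 = 2.

90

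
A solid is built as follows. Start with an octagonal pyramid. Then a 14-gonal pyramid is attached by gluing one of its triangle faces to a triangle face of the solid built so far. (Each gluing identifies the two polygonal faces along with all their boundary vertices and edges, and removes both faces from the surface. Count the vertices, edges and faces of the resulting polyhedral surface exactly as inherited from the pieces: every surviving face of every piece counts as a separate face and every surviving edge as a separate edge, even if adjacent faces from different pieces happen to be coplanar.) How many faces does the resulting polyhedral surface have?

An octagonal pyramid: V=9, E=16, F=9.
Attach a 14-gonal pyramid (V=15, E=28, F=15) along a 3-gon: merge 3 vertices and 3 edges, delete both glued faces → V=21, E=41, F=22.
Check: V − E + F = 21 − 41 + 22 = 2.

22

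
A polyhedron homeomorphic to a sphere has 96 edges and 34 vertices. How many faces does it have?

64

Here V − E + F = 2.
F = 2 − V + E = 2 − 34 + 96 = 64.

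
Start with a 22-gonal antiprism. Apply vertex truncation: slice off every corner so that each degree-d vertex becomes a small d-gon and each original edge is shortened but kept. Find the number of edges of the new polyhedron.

The base solid has V = 44, E = 88, F = 46.
Truncation replaces each original edge-end by a new vertex, so V′ = 2E = 176.
Each original edge survives, and each old vertex of degree d contributes d new edges; summing degrees gives Σd = 2E, so E′ = E + 2E = 3E = 264.
Each original face survives and each original vertex becomes one new face: F′ = F + V = 90.

264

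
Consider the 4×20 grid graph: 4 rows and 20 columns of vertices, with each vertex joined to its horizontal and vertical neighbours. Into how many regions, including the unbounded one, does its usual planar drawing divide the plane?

58

The grid has V = 4·20 = 80 vertices and E = 4·19 + 20·3 = 136 edges.
F = 2 − V + E = 2 − 80 + 136 = 58.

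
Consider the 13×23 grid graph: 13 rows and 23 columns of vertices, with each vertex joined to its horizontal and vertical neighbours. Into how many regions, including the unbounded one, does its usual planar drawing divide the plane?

265

The grid has V = 13·23 = 299 vertices and E = 13·22 + 23·12 = 562 edges.
F = 2 − V + E = 2 − 299 + 562 = 265.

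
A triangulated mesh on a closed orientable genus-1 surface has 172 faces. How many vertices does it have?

χ = 2 − 2·1 = 0, and every face is a triangle so 3F = 2E.
E = 3·172/2 = 258. Then V = 0 + E − F = 0 + 258 − 172 = 86.

86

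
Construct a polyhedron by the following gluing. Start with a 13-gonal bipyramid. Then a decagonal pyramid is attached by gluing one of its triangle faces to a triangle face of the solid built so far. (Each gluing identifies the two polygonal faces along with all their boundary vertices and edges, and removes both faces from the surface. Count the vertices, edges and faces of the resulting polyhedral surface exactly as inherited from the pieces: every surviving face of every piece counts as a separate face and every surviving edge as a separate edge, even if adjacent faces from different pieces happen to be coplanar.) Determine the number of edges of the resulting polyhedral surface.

56

A 13-gonal bipyramid: V=15, E=39, F=26.
Attach a decagonal pyramid (V=11, E=20, F=11) along a 3-gon: merge 3 vertices and 3 edges, delete both glued faces → V=23, E=56, F=35.
Check: V − E + F = 23 − 56 + 35 = 2.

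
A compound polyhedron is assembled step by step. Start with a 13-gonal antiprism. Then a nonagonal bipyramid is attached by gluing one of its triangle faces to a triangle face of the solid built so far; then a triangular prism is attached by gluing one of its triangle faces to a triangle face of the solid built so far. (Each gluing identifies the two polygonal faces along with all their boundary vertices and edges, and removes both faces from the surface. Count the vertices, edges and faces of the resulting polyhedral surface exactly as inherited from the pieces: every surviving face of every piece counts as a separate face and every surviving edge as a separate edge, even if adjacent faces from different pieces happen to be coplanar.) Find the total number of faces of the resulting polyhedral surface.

47

A 13-gonal antiprism: V=26, E=52, F=28.
Attach a nonagonal bipyramid (V=11, E=27, F=18) along a 3-gon: merge 3 vertices and 3 edges, delete both glued faces → V=34, E=76, F=44.
Attach a triangular prism (V=6, E=9, F=5) along a 3-gon: merge 3 vertices and 3 edges, delete both glued faces → V=37, E=82, F=47.
Check: V − E + F = 37 − 82 + 47 = 2.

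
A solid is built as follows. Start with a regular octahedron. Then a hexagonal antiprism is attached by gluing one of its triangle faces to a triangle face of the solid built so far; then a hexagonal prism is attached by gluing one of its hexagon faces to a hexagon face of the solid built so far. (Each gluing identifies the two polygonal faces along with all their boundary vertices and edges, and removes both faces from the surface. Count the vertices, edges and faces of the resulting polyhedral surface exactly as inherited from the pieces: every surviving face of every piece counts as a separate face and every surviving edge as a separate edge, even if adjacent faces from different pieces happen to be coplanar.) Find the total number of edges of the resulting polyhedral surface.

A regular octahedron: V=6, E=12, F=8.
Attach a hexagonal antiprism (V=12, E=24, F=14) along a 3-gon: merge 3 vertices and 3 edges, delete both glued faces → V=15, E=33, F=20.
Attach a hexagonal prism (V=12, E=18, F=8) along a 6-gon: merge 6 vertices and 6 edges, delete both glued faces → V=21, E=45, F=26.
Check: V − E + F = 21 − 45 + 26 = 2.

45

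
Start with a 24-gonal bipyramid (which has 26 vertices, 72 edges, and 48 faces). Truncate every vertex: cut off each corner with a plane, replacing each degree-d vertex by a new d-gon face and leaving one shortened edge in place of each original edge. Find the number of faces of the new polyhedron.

74

Truncation replaces each original edge-end by a new vertex, so V′ = 2E = 144.
Each original edge survives, and each old vertex of degree d contributes d new edges; summing degrees gives Σd = 2E, so E′ = E + 2E = 3E = 216.
Each original face survives and each original vertex becomes one new face: F′ = F + V = 74.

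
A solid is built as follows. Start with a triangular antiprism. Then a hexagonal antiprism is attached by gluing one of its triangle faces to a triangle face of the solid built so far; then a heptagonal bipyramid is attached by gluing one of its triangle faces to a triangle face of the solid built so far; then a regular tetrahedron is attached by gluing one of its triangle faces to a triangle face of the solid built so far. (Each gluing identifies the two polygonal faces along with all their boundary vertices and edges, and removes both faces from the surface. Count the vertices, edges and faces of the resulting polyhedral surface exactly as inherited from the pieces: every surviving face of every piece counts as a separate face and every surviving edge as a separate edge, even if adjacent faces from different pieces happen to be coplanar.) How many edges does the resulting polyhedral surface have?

54

A triangular antiprism: V=6, E=12, F=8.
Attach a hexagonal antiprism (V=12, E=24, F=14) along a 3-gon: merge 3 vertices and 3 edges, delete both glued faces → V=15, E=33, F=20.
Attach a heptagonal bipyramid (V=9, E=21, F=14) along a 3-gon: merge 3 vertices and 3 edges, delete both glued faces → V=21, E=51, F=32.
Attach a regular tetrahedron (V=4, E=6, F=4) along a 3-gon: merge 3 vertices and 3 edges, delete both glued faces → V=22, E=54, F=34.
Check: V − E + F = 22 − 54 + 34 = 2.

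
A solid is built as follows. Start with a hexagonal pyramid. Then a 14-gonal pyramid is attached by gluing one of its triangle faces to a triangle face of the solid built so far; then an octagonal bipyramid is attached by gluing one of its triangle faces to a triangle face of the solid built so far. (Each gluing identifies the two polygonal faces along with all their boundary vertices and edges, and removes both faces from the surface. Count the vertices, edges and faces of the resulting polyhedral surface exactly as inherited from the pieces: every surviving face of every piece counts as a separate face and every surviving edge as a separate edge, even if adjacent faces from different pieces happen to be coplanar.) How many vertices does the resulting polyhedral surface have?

A hexagonal pyramid: V=7, E=12, F=7.
Attach a 14-gonal pyramid (V=15, E=28, F=15) along a 3-gon: merge 3 vertices and 3 edges, delete both glued faces → V=19, E=37, F=20.
Attach an octagonal bipyramid (V=10, E=24, F=16) along a 3-gon: merge 3 vertices and 3 edges, delete both glued faces → V=26, E=58, F=34.
Check: V − E + F = 26 − 58 + 34 = 2.

26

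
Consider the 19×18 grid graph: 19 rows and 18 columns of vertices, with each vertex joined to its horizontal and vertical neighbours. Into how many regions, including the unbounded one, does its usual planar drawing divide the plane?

The grid has V = 19·18 = 342 vertices and E = 19·17 + 18·18 = 647 edges.
F = 2 − V + E = 2 − 342 + 647 = 307.

307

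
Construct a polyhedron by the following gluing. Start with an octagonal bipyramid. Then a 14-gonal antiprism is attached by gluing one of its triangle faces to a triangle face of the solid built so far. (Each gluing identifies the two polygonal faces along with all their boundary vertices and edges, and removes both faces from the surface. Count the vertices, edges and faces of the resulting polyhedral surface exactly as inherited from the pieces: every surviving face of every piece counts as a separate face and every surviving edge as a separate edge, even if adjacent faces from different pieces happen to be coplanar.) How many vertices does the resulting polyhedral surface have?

An octagonal bipyramid: V=10, E=24, F=16.
Attach a 14-gonal antiprism (V=28, E=56, F=30) along a 3-gon: merge 3 vertices and 3 edges, delete both glued faces → V=35, E=77, F=44.
Check: V − E + F = 35 − 77 + 44 = 2.

35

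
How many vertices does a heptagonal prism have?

14

A prism on an n-gon has two n-gon bases and n rectangular sides: V = 2·7 = 14, E = 3·7 = 21, F = 7 + 2 = 9.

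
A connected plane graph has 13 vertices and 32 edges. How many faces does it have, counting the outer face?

21

Euler's formula for a connected plane graph: V − E + F = 2, so F = 2 − 13 + 32 = 21.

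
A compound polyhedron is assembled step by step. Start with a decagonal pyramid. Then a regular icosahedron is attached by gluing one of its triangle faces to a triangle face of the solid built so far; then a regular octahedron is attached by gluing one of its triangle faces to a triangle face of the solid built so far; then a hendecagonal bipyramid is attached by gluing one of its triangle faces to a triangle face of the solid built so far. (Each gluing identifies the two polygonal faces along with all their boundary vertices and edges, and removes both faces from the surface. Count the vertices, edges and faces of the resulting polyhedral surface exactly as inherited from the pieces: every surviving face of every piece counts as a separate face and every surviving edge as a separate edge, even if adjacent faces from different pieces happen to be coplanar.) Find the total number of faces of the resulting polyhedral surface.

A decagonal pyramid: V=11, E=20, F=11.
Attach a regular icosahedron (V=12, E=30, F=20) along a 3-gon: merge 3 vertices and 3 edges, delete both glued faces → V=20, E=47, F=29.
Attach a regular octahedron (V=6, E=12, F=8) along a 3-gon: merge 3 vertices and 3 edges, delete both glued faces → V=23, E=56, F=35.
Attach a hendecagonal bipyramid (V=13, E=33, F=22) along a 3-gon: merge 3 vertices and 3 edges, delete both glued faces → V=33, E=86, F=55.
Check: V − E + F = 33 − 86 + 55 = 2.

55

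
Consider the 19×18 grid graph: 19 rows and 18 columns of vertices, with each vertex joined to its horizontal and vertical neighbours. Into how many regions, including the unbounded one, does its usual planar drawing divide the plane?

307

The grid has V = 19·18 = 342 vertices and E = 19·17 + 18·18 = 647 edges.
F = 2 − V + E = 2 − 342 + 647 = 307.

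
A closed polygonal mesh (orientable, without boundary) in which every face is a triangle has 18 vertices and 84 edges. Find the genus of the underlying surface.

Every face is a triangle and each edge borders two faces, so 3F = 2·84, giving F = 56.
χ = V − E + F = 18 − 84 + 56 = -10.
For a closed orientable surface χ = 2 − 2g, so g = (2 − (-10))/2 = 6.

6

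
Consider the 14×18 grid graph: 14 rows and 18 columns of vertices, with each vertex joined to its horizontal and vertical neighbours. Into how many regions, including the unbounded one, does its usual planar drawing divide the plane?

The grid has V = 14·18 = 252 vertices and E = 14·17 + 18·13 = 472 edges.
F = 2 − V + E = 2 − 252 + 472 = 222.

222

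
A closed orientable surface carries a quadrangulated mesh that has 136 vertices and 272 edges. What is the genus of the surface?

1

Every face is a square and each edge borders two faces, so 4F = 2·272, giving F = 136.
χ = V − E + F = 136 − 272 + 136 = 0.
For a closed orientable surface χ = 2 − 2g, so g = (2 − (0))/2 = 1.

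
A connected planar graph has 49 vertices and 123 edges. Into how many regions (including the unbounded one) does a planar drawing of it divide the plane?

Euler's formula for a connected plane graph: V − E + F = 2, so F = 2 − 49 + 123 = 76.

76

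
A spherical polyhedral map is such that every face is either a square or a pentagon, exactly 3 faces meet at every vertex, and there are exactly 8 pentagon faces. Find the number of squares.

2

Let x be the number of squares; then F = 8 + x.
Edge–face incidences: 2E = 5·8 + 4·x = 40 + 4x.
Every vertex has degree 3, so 3V = 2E.
Euler: V − E + F = 2 ⇒ (2E)/3 − E + (8 + x) = 2.
Multiply by 6: 2·(2E) − 3·(2E) + 6·(8 + x) = 12, i.e. 48 + 6x − (40 + 4x) = 12.
Collecting terms: 2x + 8 = 12, so 2x = 4, so x = 2.
Then 2E = 40 + 4·2 = 48, so E = 24, V = 2E/3 = 16, F = 8 + 2 = 10.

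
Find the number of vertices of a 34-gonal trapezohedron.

The n-trapezohedron (dual of the n-antiprism) has V = 2·34 + 2 = 70, E = 4·34 = 136, F = 2·34 = 68.

70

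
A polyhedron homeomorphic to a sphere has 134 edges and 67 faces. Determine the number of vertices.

69

Here V − E + F = 2.
V = 2 + E − F = 2 + 134 − 67 = 69.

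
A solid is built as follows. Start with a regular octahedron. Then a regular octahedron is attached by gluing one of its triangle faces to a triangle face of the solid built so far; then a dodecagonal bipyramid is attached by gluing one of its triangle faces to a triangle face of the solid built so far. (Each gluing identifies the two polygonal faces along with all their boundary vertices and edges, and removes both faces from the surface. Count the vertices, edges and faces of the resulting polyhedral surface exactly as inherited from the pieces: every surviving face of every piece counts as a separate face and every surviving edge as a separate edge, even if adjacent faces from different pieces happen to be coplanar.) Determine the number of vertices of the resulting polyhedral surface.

A regular octahedron: V=6, E=12, F=8.
Attach a regular octahedron (V=6, E=12, F=8) along a 3-gon: merge 3 vertices and 3 edges, delete both glued faces → V=9, E=21, F=14.
Attach a dodecagonal bipyramid (V=14, E=36, F=24) along a 3-gon: merge 3 vertices and 3 edges, delete both glued faces → V=20, E=54, F=36.
Check: V − E + F = 20 − 54 + 36 = 2.

20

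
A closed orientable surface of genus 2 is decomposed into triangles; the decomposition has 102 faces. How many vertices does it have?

χ = 2 − 2·2 = -2, and every face is a triangle so 3F = 2E.
E = 3·102/2 = 153. Then V = -2 + E − F = -2 + 153 − 102 = 49.

49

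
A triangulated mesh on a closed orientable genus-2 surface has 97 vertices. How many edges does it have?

297

χ = 2 − 2·2 = -2, and every face is a triangle so 3F = 2E.
V − E + F = -2 with E = 3F/2 gives 97 − (3/2 − 1)·F = -2, so F = 198 and E = 297.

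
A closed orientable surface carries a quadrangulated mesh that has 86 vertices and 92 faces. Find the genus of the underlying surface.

Every face is a square, so 2E = 4·92 = 368, giving E = 184.
χ = V − E + F = 86 − 184 + 92 = -6.
For a closed orientable surface χ = 2 − 2g, so g = (2 − (-6))/2 = 4.

4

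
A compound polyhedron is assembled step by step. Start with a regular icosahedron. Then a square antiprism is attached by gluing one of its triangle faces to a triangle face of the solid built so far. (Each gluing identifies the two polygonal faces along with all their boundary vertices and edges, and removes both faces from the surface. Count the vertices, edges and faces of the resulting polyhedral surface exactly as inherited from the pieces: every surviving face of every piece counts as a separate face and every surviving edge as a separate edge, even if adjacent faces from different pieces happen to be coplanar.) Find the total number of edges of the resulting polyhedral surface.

43

A regular icosahedron: V=12, E=30, F=20.
Attach a square antiprism (V=8, E=16, F=10) along a 3-gon: merge 3 vertices and 3 edges, delete both glued faces → V=17, E=43, F=28.
Check: V − E + F = 17 − 43 + 28 = 2.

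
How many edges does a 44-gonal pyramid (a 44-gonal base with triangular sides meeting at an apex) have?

88

A pyramid on an n-gon base has one n-gon and n triangles: V = 44 + 1 = 45, E = 2·44 = 88, F = 44 + 1 = 45.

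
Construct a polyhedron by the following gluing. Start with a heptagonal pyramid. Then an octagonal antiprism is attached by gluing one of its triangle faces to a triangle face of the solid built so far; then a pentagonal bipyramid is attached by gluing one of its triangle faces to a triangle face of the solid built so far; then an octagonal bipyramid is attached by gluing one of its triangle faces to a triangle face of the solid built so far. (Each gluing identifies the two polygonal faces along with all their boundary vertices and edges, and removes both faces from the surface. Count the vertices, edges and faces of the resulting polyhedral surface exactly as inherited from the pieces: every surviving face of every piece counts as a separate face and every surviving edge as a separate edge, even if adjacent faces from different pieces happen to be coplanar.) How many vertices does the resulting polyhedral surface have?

A heptagonal pyramid: V=8, E=14, F=8.
Attach an octagonal antiprism (V=16, E=32, F=18) along a 3-gon: merge 3 vertices and 3 edges, delete both glued faces → V=21, E=43, F=24.
Attach a pentagonal bipyramid (V=7, E=15, F=10) along a 3-gon: merge 3 vertices and 3 edges, delete both glued faces → V=25, E=55, F=32.
Attach an octagonal bipyramid (V=10, E=24, F=16) along a 3-gon: merge 3 vertices and 3 edges, delete both glued faces → V=32, E=76, F=46.
Check: V − E + F = 32 − 76 + 46 = 2.

32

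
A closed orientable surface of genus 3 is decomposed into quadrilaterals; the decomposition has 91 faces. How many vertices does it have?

χ = 2 − 2·3 = -4, and every face is a square so 4F = 2E.
E = 4·91/2 = 182. Then V = -4 + E − F = -4 + 182 − 91 = 87.

87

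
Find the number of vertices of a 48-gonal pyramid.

A pyramid on an n-gon base has one n-gon and n triangles: V = 48 + 1 = 49, E = 2·48 = 96, F = 48 + 1 = 49.
Check: V − E + F = 49 − 96 + 49 = 2.

49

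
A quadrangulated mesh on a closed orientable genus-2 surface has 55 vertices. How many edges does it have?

114

χ = 2 − 2·2 = -2, and every face is a square so 4F = 2E.
V − E + F = -2 with E = 4F/2 gives 55 − (4/2 − 1)·F = -2, so F = 57 and E = 114.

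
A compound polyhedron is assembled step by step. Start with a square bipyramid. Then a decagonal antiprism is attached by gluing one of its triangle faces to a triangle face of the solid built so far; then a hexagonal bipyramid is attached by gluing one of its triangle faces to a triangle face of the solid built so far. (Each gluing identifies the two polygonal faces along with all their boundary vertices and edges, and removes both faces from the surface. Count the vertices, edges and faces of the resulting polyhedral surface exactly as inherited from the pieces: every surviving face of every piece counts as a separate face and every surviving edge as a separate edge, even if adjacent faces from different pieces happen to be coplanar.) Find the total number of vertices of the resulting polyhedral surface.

A square bipyramid: V=6, E=12, F=8.
Attach a decagonal antiprism (V=20, E=40, F=22) along a 3-gon: merge 3 vertices and 3 edges, delete both glued faces → V=23, E=49, F=28.
Attach a hexagonal bipyramid (V=8, E=18, F=12) along a 3-gon: merge 3 vertices and 3 edges, delete both glued faces → V=28, E=64, F=38.
Check: V − E + F = 28 − 64 + 38 = 2.

28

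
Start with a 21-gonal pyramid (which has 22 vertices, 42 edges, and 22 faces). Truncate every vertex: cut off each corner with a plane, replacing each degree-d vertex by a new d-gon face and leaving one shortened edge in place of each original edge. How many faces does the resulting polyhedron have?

Truncation replaces each original edge-end by a new vertex, so V′ = 2E = 84.
Each original edge survives, and each old vertex of degree d contributes d new edges; summing degrees gives Σd = 2E, so E′ = E + 2E = 3E = 126.
Each original face survives and each original vertex becomes one new face: F′ = F + V = 44.

44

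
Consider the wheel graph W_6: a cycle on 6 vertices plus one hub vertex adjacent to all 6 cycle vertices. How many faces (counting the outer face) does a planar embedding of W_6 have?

7

W_6 has V = 6 + 1 = 7 vertices and E = 2·6 = 12 edges.
By Euler's formula F = 2 − V + E = 2 − 7 + 12 = 7.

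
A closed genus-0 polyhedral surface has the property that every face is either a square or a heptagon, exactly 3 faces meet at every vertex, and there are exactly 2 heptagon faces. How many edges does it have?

Let x be the number of squares; then F = 2 + x.
Edge–face incidences: 2E = 7·2 + 4·x = 14 + 4x.
Every vertex has degree 3, so 3V = 2E.
Euler: V − E + F = 2 ⇒ (2E)/3 − E + (2 + x) = 2.
Multiply by 6: 2·(2E) − 3·(2E) + 6·(2 + x) = 12, i.e. 12 + 6x − (14 + 4x) = 12.
Collecting terms: 2x − 2 = 12, so 2x = 14, so x = 7.
Then 2E = 14 + 4·7 = 42, so E = 21, V = 2E/3 = 14, F = 2 + 7 = 9.

21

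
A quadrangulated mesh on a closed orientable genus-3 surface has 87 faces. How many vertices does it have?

χ = 2 − 2·3 = -4, and every face is a square so 4F = 2E.
E = 4·87/2 = 174. Then V = -4 + E − F = -4 + 174 − 87 = 83.

83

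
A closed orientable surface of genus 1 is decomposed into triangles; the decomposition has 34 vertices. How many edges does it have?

102

χ = 2 − 2·1 = 0, and every face is a triangle so 3F = 2E.
V − E + F = 0 with E = 3F/2 gives 34 − (3/2 − 1)·F = 0, so F = 68 and E = 102.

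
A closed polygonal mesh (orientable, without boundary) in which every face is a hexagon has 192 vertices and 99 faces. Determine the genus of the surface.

Every face is a hexagon, so 2E = 6·99 = 594, giving E = 297.
χ = V − E + F = 192 − 297 + 99 = -6.
For a closed orientable surface χ = 2 − 2g, so g = (2 − (-6))/2 = 4.

4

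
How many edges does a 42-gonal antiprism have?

An antiprism on an n-gon has two n-gon caps and 2n triangles: V = 2·42 = 84, E = 4·42 = 168, F = 2·42 + 2 = 86.

168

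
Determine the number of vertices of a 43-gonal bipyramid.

45

A bipyramid over an n-gon has 2n triangular faces and n + 2 vertices: V = 43 + 2 = 45, E = 3·43 = 129, F = 2·43 = 86.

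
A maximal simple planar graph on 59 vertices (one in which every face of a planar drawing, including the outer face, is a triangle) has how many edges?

In a plane triangulation 3F = 2E and V − E + F = 2, so E = 3V − 6 = 3·59 − 6 = 171.

171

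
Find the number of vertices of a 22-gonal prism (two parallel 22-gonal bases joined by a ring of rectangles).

A prism on an n-gon has two n-gon bases and n rectangular sides: V = 2·22 = 44, E = 3·22 = 66, F = 22 + 2 = 24.

44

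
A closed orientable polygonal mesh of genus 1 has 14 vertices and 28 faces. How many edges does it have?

For a closed orientable surface of genus 1, χ = 2 − 2·1 = 0.
E = V + F − (0) = 14 + 28 − (0) = 42.

42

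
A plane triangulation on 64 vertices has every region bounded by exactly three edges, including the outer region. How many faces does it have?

In a plane triangulation 3F = 2E and V − E + F = 2, so F = 2V − 4 = 2·64 − 4 = 124.

124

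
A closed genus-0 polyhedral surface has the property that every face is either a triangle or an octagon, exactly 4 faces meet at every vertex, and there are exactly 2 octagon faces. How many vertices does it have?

16

Let x be the number of triangles; then F = 2 + x.
Edge–face incidences: 2E = 8·2 + 3·x = 16 + 3x.
Every vertex has degree 4, so 4V = 2E.
Euler: V − E + F = 2 ⇒ (2E)/4 − E + (2 + x) = 2.
Multiply by 8: 2·(2E) − 4·(2E) + 8·(2 + x) = 16, i.e. 16 + 8x − 2·(16 + 3x) = 16.
Collecting terms: 2x − 16 = 16, so 2x = 32, so x = 16.
Then 2E = 16 + 3·16 = 64, so E = 32, V = 2E/4 = 16, F = 2 + 16 = 18.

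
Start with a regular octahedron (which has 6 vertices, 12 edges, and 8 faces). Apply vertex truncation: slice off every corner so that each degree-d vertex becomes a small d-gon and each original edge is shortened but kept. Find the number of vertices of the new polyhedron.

Truncation replaces each original edge-end by a new vertex, so V′ = 2E = 24.
Each original edge survives, and each old vertex of degree d contributes d new edges; summing degrees gives Σd = 2E, so E′ = E + 2E = 3E = 36.
Each original face survives and each original vertex becomes one new face: F′ = F + V = 14.

24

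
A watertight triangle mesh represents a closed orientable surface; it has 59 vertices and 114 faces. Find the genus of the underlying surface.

0

Every face is a triangle, so 2E = 3·114 = 342, giving E = 171.
χ = V − E + F = 59 − 171 + 114 = 2.
For a closed orientable surface χ = 2 − 2g, so g = (2 − (2))/2 = 0.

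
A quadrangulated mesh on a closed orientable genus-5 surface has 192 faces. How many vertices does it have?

184

χ = 2 − 2·5 = -8, and every face is a square so 4F = 2E.
E = 4·192/2 = 384. Then V = -8 + E − F = -8 + 384 − 192 = 184.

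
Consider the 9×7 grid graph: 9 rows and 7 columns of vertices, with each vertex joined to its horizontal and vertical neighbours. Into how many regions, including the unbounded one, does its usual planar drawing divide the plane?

The grid has V = 9·7 = 63 vertices and E = 9·6 + 7·8 = 110 edges.
F = 2 − V + E = 2 − 63 + 110 = 49.

49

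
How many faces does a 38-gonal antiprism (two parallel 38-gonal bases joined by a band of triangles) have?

78

An antiprism on an n-gon has two n-gon caps and 2n triangles: V = 2·38 = 76, E = 4·38 = 152, F = 2·38 + 2 = 78.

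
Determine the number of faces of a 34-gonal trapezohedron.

The n-trapezohedron (dual of the n-antiprism) has V = 2·34 + 2 = 70, E = 4·34 = 136, F = 2·34 = 68.

68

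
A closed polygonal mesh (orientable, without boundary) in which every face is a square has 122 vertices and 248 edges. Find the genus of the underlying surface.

2

Every face is a square and each edge borders two faces, so 4F = 2·248, giving F = 124.
χ = V − E + F = 122 − 248 + 124 = -2.
For a closed orientable surface χ = 2 − 2g, so g = (2 − (-2))/2 = 2.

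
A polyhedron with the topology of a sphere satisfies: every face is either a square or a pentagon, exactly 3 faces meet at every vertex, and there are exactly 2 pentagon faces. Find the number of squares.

5

Let x be the number of squares; then F = 2 + x.
Edge–face incidences: 2E = 5·2 + 4·x = 10 + 4x.
Every vertex has degree 3, so 3V = 2E.
Euler: V − E + F = 2 ⇒ (2E)/3 − E + (2 + x) = 2.
Multiply by 6: 2·(2E) − 3·(2E) + 6·(2 + x) = 12, i.e. 12 + 6x − (10 + 4x) = 12.
Collecting terms: 2x + 2 = 12, so 2x = 10, so x = 5.
Then 2E = 10 + 4·5 = 30, so E = 15, V = 2E/3 = 10, F = 2 + 5 = 7.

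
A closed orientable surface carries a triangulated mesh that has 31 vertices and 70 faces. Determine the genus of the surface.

Every face is a triangle, so 2E = 3·70 = 210, giving E = 105.
χ = V − E + F = 31 − 105 + 70 = -4.
For a closed orientable surface χ = 2 − 2g, so g = (2 − (-4))/2 = 3.

3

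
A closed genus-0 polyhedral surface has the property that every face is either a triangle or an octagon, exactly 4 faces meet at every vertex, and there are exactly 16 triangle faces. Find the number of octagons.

Let x be the number of octagons; then F = 16 + x.
Edge–face incidences: 2E = 3·16 + 8·x = 48 + 8x.
Every vertex has degree 4, so 4V = 2E.
Euler: V − E + F = 2 ⇒ (2E)/4 − E + (16 + x) = 2.
Multiply by 8: 2·(2E) − 4·(2E) + 8·(16 + x) = 16, i.e. 128 + 8x − 2·(48 + 8x) = 16.
Collecting terms: −8x + 32 = 16, so −8x = −16, so x = 2.
Then 2E = 48 + 8·2 = 64, so E = 32, V = 2E/4 = 16, F = 16 + 2 = 18.

2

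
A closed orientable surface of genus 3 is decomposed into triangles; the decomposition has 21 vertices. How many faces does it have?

χ = 2 − 2·3 = -4, and every face is a triangle so 3F = 2E.
V − E + F = -4 with E = 3F/2 gives 21 − (3/2 − 1)·F = -4, so F = 50 and E = 75.

50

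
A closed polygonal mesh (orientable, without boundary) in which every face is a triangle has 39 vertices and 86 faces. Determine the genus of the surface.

3

Every face is a triangle, so 2E = 3·86 = 258, giving E = 129.
χ = V − E + F = 39 − 129 + 86 = -4.
For a closed orientable surface χ = 2 − 2g, so g = (2 − (-4))/2 = 3.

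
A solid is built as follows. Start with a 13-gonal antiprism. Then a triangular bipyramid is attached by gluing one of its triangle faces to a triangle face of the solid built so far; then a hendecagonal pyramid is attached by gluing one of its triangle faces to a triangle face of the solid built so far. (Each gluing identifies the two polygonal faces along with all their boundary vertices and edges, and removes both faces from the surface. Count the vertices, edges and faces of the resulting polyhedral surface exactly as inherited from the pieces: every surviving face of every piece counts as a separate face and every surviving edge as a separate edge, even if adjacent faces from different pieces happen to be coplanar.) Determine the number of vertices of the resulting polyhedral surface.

A 13-gonal antiprism: V=26, E=52, F=28.
Attach a triangular bipyramid (V=5, E=9, F=6) along a 3-gon: merge 3 vertices and 3 edges, delete both glued faces → V=28, E=58, F=32.
Attach a hendecagonal pyramid (V=12, E=22, F=12) along a 3-gon: merge 3 vertices and 3 edges, delete both glued faces → V=37, E=77, F=42.
Check: V − E + F = 37 − 77 + 42 = 2.

37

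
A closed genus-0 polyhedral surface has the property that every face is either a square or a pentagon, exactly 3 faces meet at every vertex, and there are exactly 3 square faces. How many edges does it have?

Let x be the number of pentagons; then F = 3 + x.
Edge–face incidences: 2E = 4·3 + 5·x = 12 + 5x.
Every vertex has degree 3, so 3V = 2E.
Euler: V − E + F = 2 ⇒ (2E)/3 − E + (3 + x) = 2.
Multiply by 6: 2·(2E) − 3·(2E) + 6·(3 + x) = 12, i.e. 18 + 6x − (12 + 5x) = 12.
Collecting terms: x + 6 = 12, so x = 6.
Then 2E = 12 + 5·6 = 42, so E = 21, V = 2E/3 = 14, F = 3 + 6 = 9.

21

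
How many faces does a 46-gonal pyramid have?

47

A pyramid on an n-gon base has one n-gon and n triangles: V = 46 + 1 = 47, E = 2·46 = 92, F = 46 + 1 = 47.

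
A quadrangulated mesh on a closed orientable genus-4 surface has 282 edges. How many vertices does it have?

χ = 2 − 2·4 = -6, and every face is a square so 4F = 2E.
F = 2E/4 = 141. Then V = -6 + E − F = -6 + 282 − 141 = 135.

135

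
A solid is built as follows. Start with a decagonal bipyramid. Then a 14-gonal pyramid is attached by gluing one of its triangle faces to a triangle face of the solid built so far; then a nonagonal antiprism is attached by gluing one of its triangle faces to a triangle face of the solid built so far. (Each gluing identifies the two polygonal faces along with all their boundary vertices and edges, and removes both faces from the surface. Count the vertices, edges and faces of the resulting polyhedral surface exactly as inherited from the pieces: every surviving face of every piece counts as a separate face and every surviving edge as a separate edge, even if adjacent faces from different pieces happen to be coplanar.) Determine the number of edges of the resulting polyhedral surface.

88

A decagonal bipyramid: V=12, E=30, F=20.
Attach a 14-gonal pyramid (V=15, E=28, F=15) along a 3-gon: merge 3 vertices and 3 edges, delete both glued faces → V=24, E=55, F=33.
Attach a nonagonal antiprism (V=18, E=36, F=20) along a 3-gon: merge 3 vertices and 3 edges, delete both glued faces → V=39, E=88, F=51.
Check: V − E + F = 39 − 88 + 51 = 2.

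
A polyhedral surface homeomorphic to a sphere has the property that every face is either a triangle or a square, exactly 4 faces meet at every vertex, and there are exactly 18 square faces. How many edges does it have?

48

Let x be the number of triangles; then F = 18 + x.
Edge–face incidences: 2E = 4·18 + 3·x = 72 + 3x.
Every vertex has degree 4, so 4V = 2E.
Euler: V − E + F = 2 ⇒ (2E)/4 − E + (18 + x) = 2.
Multiply by 8: 2·(2E) − 4·(2E) + 8·(18 + x) = 16, i.e. 144 + 8x − 2·(72 + 3x) = 16.
Collecting terms: 2x = 16, so x = 8.
Then 2E = 72 + 3·8 = 96, so E = 48, V = 2E/4 = 24, F = 18 + 8 = 26.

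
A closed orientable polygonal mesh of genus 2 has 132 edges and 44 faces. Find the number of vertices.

For a closed orientable surface of genus 2, χ = 2 − 2·2 = -2.
V = -2 + E − F = -2 + 132 − 44 = 86.

86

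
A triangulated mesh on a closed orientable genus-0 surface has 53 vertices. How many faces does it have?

χ = 2 − 2·0 = 2, and every face is a triangle so 3F = 2E.
V − E + F = 2 with E = 3F/2 gives 53 − (3/2 − 1)·F = 2, so F = 102 and E = 153.

102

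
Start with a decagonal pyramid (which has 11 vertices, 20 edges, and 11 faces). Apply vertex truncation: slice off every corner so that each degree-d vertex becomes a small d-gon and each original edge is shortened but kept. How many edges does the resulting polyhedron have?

Truncation replaces each original edge-end by a new vertex, so V′ = 2E = 40.
Each original edge survives, and each old vertex of degree d contributes d new edges; summing degrees gives Σd = 2E, so E′ = E + 2E = 3E = 60.
Each original face survives and each original vertex becomes one new face: F′ = F + V = 22.

60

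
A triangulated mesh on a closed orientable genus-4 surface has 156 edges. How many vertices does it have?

46

χ = 2 − 2·4 = -6, and every face is a triangle so 3F = 2E.
F = 2E/3 = 104. Then V = -6 + E − F = -6 + 156 − 104 = 46.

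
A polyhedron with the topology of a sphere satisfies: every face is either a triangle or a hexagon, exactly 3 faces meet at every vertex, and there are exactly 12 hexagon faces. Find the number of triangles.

4

Let x be the number of triangles; then F = 12 + x.
Edge–face incidences: 2E = 6·12 + 3·x = 72 + 3x.
Every vertex has degree 3, so 3V = 2E.
Euler: V − E + F = 2 ⇒ (2E)/3 − E + (12 + x) = 2.
Multiply by 6: 2·(2E) − 3·(2E) + 6·(12 + x) = 12, i.e. 72 + 6x − (72 + 3x) = 12.
Collecting terms: 3x = 12, so x = 4.
Then 2E = 72 + 3·4 = 84, so E = 42, V = 2E/3 = 28, F = 12 + 4 = 16.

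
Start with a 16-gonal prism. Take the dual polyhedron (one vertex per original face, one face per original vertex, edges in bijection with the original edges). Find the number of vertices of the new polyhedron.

The base solid has V = 32, E = 48, F = 18.
The dual swaps V and F and preserves E: V′ = F = 18, E′ = E = 48, F′ = V = 32.

18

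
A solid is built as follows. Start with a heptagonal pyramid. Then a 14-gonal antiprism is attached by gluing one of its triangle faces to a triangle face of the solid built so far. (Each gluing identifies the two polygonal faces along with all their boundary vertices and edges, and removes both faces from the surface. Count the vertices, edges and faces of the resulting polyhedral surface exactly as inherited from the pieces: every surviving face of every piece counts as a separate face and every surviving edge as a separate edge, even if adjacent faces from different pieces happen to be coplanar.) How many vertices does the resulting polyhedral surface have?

A heptagonal pyramid: V=8, E=14, F=8.
Attach a 14-gonal antiprism (V=28, E=56, F=30) along a 3-gon: merge 3 vertices and 3 edges, delete both glued faces → V=33, E=67, F=36.
Check: V − E + F = 33 − 67 + 36 = 2.

33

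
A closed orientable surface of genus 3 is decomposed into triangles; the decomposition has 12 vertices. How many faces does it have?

χ = 2 − 2·3 = -4, and every face is a triangle so 3F = 2E.
V − E + F = -4 with E = 3F/2 gives 12 − (3/2 − 1)·F = -4, so F = 32 and E = 48.

32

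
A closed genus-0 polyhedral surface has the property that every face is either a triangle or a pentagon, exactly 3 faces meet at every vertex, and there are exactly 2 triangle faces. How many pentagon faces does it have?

Let x be the number of pentagons; then F = 2 + x.
Edge–face incidences: 2E = 3·2 + 5·x = 6 + 5x.
Every vertex has degree 3, so 3V = 2E.
Euler: V − E + F = 2 ⇒ (2E)/3 − E + (2 + x) = 2.
Multiply by 6: 2·(2E) − 3·(2E) + 6·(2 + x) = 12, i.e. 12 + 6x − (6 + 5x) = 12.
Collecting terms: x + 6 = 12, so x = 6.
Then 2E = 6 + 5·6 = 36, so E = 18, V = 2E/3 = 12, F = 2 + 6 = 8.

6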